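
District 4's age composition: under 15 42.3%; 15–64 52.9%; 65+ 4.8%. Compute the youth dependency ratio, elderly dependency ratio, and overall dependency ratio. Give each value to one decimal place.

Youth dependency ratio = 42.3 / 52.9 × 100 = 80.0
Old-age dependency ratio = 4.8 / 52.9 × 100 = 9.1
Total dependency ratio = (42.3 + 4.8) / 52.9 × 100 = 47.1 / 52.9 × 100 = 89.0

Youth dependency ratio: 80.0
Old-age dependency ratio: 9.1
Total dependency ratio: 89.0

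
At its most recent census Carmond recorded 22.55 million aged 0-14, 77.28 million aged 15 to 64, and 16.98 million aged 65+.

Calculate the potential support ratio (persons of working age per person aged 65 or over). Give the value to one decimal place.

Potential support ratio: 4.6

Potential support ratio = 77.28 / 16.98 = 4.6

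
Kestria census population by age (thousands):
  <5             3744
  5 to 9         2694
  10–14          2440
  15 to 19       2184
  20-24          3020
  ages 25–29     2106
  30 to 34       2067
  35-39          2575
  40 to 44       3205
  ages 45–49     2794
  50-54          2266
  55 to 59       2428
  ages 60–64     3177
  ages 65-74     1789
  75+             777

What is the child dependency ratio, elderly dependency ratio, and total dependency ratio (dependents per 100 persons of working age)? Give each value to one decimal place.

Youth dependency ratio: 34.4
Old-age dependency ratio: 9.9
Total dependency ratio: 44.3

0–14: 3744 + 2694 + 2440 = 8878
15–64: 2184 + 3020 + 2106 + 2067 + 2575 + 3205 + 2794 + 2266 + 2428 + 3177 = 25822
65+: 1789 + 777 = 2566
Youth dependency ratio = 8878 / 25822 × 100 = 34.4
Old-age dependency ratio = 2566 / 25822 × 100 = 9.9
Total dependency ratio = (8878 + 2566) / 25822 × 100 = 11444 / 25822 × 100 = 44.3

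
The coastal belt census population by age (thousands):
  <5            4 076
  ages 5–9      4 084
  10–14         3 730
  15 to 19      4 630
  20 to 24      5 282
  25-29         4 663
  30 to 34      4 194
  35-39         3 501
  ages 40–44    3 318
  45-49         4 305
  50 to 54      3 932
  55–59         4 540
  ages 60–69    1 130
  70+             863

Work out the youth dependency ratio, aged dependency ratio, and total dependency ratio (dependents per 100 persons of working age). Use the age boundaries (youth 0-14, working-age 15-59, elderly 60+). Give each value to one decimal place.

Youth dependency ratio: 31.0
Old-age dependency ratio: 5.2
Total dependency ratio: 36.2

0–14: 4 076 + 4 084 + 3 730 = 11 890
15–59: 4 630 + 5 282 + 4 663 + 4 194 + 3 501 + 3 318 + 4 305 + 3 932 + 4 540 = 38 365
60+: 1 130 + 863 = 1 993
Youth dependency ratio = 11 890 / 38 365 × 100 = 31.0
Old-age dependency ratio = 1 993 / 38 365 × 100 = 5.2
Total dependency ratio = (11 890 + 1 993) / 38 365 × 100 = 13 883 / 38 365 × 100 = 36.2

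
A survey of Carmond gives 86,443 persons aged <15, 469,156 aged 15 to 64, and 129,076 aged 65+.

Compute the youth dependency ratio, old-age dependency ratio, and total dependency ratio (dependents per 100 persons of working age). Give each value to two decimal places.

Youth dependency ratio = 86,443 / 469,156 × 100 = 18.43
Old-age dependency ratio = 129,076 / 469,156 × 100 = 27.51
Total dependency ratio = (86,443 + 129,076) / 469,156 × 100 = 215,519 / 469,156 × 100 = 45.94

Youth dependency ratio: 18.43
Old-age dependency ratio: 27.51
Total dependency ratio: 45.94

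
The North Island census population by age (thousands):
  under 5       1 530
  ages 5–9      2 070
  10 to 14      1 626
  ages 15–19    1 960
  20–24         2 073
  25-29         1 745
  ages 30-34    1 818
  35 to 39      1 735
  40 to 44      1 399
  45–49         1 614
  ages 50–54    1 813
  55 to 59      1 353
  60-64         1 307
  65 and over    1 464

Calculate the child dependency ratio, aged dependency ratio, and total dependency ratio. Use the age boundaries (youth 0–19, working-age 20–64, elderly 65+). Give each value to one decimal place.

Youth dependency ratio: 48.4
Old-age dependency ratio: 9.9
Total dependency ratio: 58.2

0–19: 1 530 + 2 070 + 1 626 + 1 960 = 7 186
20–64: 2 073 + 1 745 + 1 818 + 1 735 + 1 399 + 1 614 + 1 813 + 1 353 + 1 307 = 14 857
65+: 1 464
Youth dependency ratio = 7 186 / 14 857 × 100 = 48.4
Old-age dependency ratio = 1 464 / 14 857 × 100 = 9.9
Total dependency ratio = (7 186 + 1 464) / 14 857 × 100 = 8 650 / 14 857 × 100 = 58.2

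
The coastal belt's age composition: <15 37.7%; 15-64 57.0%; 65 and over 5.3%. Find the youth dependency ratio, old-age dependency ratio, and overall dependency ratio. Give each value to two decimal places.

Youth dependency ratio: 66.14
Old-age dependency ratio: 9.30
Total dependency ratio: 75.44

Youth dependency ratio = 37.7 / 57.0 × 100 = 66.14
Old-age dependency ratio = 5.3 / 57.0 × 100 = 9.30
Total dependency ratio = (37.7 + 5.3) / 57.0 × 100 = 43.0 / 57.0 × 100 = 75.44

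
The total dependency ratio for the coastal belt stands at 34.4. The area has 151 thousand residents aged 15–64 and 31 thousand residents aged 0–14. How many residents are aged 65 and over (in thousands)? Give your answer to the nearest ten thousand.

Aged 65 and over: 20

Total dependency ratio = (youth + elderly) / working-age × 100
34.4 = (31 + E) / 151 × 100
⇒ 20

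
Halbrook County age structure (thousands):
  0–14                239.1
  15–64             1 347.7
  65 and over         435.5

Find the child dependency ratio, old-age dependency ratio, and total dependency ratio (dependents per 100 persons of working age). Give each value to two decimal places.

Youth dependency ratio = 239.1 / 1 347.7 × 100 = 17.74
Old-age dependency ratio = 435.5 / 1 347.7 × 100 = 32.31
Total dependency ratio = (239.1 + 435.5) / 1 347.7 × 100 = 674.6 / 1 347.7 × 100 = 50.06

Youth dependency ratio: 17.74
Old-age dependency ratio: 32.31
Total dependency ratio: 50.06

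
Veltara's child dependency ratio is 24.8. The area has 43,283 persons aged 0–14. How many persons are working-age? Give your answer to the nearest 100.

Youth dependency ratio = youth / working-age × 100
24.8 = 43,283 / W × 100
⇒ 174,500

Working-age: 174,500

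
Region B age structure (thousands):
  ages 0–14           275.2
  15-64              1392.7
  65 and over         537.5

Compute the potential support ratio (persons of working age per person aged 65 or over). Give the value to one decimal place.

Potential support ratio = 1392.7 / 537.5 = 2.6

Potential support ratio: 2.6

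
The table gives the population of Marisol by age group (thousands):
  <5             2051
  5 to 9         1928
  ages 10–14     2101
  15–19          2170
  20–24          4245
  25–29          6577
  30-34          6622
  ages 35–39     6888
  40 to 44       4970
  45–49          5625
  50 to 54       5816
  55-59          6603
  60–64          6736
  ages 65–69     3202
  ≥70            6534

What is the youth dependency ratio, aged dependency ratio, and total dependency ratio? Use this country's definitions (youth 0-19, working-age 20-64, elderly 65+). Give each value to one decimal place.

Youth dependency ratio: 15.3
Old-age dependency ratio: 18.0
Total dependency ratio: 33.3

0–19: 2051 + 1928 + 2101 + 2170 = 8250
20–64: 4245 + 6577 + 6622 + 6888 + 4970 + 5625 + 5816 + 6603 + 6736 = 54082
65+: 3202 + 6534 = 9736
Youth dependency ratio = 8250 / 54082 × 100 = 15.3
Old-age dependency ratio = 9736 / 54082 × 100 = 18.0
Total dependency ratio = (8250 + 9736) / 54082 × 100 = 17986 / 54082 × 100 = 33.3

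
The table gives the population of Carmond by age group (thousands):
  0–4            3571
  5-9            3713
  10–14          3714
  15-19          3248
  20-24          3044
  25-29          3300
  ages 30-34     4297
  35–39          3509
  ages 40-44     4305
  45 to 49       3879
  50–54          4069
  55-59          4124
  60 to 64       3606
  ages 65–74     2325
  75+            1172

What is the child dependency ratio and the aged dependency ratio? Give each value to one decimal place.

Youth dependency ratio: 29.4
Old-age dependency ratio: 9.4

0–14: 3571 + 3713 + 3714 = 10998
15–64: 3248 + 3044 + 3300 + 4297 + 3509 + 4305 + 3879 + 4069 + 4124 + 3606 = 37381
65+: 2325 + 1172 = 3497
Youth dependency ratio = 10998 / 37381 × 100 = 29.4
Old-age dependency ratio = 3497 / 37381 × 100 = 9.4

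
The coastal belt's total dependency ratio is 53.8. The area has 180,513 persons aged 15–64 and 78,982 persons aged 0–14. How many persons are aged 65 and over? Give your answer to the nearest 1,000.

Aged 65 and over: 18,000

Total dependency ratio = (youth + elderly) / working-age × 100
53.8 = (78,982 + E) / 180,513 × 100
⇒ 18,000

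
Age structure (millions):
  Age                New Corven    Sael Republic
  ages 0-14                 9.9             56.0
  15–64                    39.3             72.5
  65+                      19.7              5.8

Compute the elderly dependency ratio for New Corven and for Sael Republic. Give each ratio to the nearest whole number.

New Corven: 19.7 / 39.3 × 100 = 50
Sael Republic: 5.8 / 72.5 × 100 = 8

New Corven: 50
Sael Republic: 8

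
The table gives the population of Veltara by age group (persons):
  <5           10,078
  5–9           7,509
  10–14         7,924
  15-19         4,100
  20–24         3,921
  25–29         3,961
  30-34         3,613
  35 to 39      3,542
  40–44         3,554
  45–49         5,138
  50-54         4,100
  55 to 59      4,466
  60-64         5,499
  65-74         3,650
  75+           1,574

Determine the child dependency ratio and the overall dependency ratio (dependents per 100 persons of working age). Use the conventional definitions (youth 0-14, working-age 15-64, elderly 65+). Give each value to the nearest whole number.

0–14: 10,078 + 7,509 + 7,924 = 25,511
15–64: 4,100 + 3,921 + 3,961 + 3,613 + 3,542 + 3,554 + 5,138 + 4,100 + 4,466 + 5,499 = 41,894
65+: 3,650 + 1,574 = 5,224
Youth dependency ratio = 25,511 / 41,894 × 100 = 61
Total dependency ratio = (25,511 + 5,224) / 41,894 × 100 = 30,735 / 41,894 × 100 = 73

Youth dependency ratio: 61
Total dependency ratio: 73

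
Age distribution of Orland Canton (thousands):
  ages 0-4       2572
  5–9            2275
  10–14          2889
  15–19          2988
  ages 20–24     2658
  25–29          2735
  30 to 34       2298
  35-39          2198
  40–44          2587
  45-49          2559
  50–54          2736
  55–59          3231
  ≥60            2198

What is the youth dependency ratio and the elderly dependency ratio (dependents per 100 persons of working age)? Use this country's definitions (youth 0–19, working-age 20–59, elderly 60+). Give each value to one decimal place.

0–19: 2572 + 2275 + 2889 + 2988 = 10724
20–59: 2658 + 2735 + 2298 + 2198 + 2587 + 2559 + 2736 + 3231 = 21002
60+: 2198
Youth dependency ratio = 10724 / 21002 × 100 = 51.1
Old-age dependency ratio = 2198 / 21002 × 100 = 10.5

Youth dependency ratio: 51.1
Old-age dependency ratio: 10.5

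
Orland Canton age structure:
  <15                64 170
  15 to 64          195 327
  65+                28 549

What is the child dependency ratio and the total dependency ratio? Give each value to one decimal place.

Youth dependency ratio: 32.9
Total dependency ratio: 47.5

Youth dependency ratio = 64 170 / 195 327 × 100 = 32.9
Total dependency ratio = (64 170 + 28 549) / 195 327 × 100 = 92 719 / 195 327 × 100 = 47.5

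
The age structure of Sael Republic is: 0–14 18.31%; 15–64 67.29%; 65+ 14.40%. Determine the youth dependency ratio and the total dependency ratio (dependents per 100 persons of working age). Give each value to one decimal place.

Youth dependency ratio = 18.31 / 67.29 × 100 = 27.2
Total dependency ratio = (18.31 + 14.40) / 67.29 × 100 = 32.71 / 67.29 × 100 = 48.6

Youth dependency ratio: 27.2
Total dependency ratio: 48.6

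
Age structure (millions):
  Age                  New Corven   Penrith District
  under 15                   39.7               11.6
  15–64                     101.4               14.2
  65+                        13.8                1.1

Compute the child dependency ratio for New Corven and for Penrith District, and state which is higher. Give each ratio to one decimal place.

New Corven: 39.2
Penrith District: 81.7
Higher: Penrith District

New Corven: 39.7 / 101.4 × 100 = 39.2
Penrith District: 11.6 / 14.2 × 100 = 81.7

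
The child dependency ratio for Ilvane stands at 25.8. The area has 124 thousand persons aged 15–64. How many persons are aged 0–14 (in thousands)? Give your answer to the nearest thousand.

Aged 0–14: 32

Youth dependency ratio = youth / working-age × 100
25.8 = Y / 124 × 100
⇒ 32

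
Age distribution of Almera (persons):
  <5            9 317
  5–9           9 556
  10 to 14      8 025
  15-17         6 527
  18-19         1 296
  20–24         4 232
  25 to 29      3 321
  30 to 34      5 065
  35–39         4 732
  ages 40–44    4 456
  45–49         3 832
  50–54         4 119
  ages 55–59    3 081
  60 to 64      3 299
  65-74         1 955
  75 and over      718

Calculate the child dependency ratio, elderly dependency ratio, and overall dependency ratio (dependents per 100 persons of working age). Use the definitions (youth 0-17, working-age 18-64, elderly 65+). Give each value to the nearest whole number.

Youth dependency ratio: 89
Old-age dependency ratio: 7
Total dependency ratio: 96

0–17: 9 317 + 9 556 + 8 025 + 6 527 = 33 425
18–64: 1 296 + 4 232 + 3 321 + 5 065 + 4 732 + 4 456 + 3 832 + 4 119 + 3 081 + 3 299 = 37 433
65+: 1 955 + 718 = 2 673
Youth dependency ratio = 33 425 / 37 433 × 100 = 89
Old-age dependency ratio = 2 673 / 37 433 × 100 = 7
Total dependency ratio = (33 425 + 2 673) / 37 433 × 100 = 36 098 / 37 433 × 100 = 96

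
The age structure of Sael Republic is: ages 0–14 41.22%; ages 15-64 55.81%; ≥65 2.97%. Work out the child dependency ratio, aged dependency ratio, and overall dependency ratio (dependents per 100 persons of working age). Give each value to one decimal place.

Youth dependency ratio = 41.22 / 55.81 × 100 = 73.9
Old-age dependency ratio = 2.97 / 55.81 × 100 = 5.3
Total dependency ratio = (41.22 + 2.97) / 55.81 × 100 = 44.19 / 55.81 × 100 = 79.2

Youth dependency ratio: 73.9
Old-age dependency ratio: 5.3
Total dependency ratio: 79.2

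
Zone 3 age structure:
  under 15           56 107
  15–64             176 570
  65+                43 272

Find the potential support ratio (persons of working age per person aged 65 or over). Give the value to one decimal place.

Potential support ratio: 4.1

Potential support ratio = 176 570 / 43 272 = 4.1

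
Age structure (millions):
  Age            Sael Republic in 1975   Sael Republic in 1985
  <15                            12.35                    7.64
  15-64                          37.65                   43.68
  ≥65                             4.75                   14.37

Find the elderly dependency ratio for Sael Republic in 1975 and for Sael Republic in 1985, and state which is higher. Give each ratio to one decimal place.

Sael Republic in 1975: 12.6
Sael Republic in 1985: 32.9
Higher: Sael Republic in 1985

Sael Republic in 1975: 4.75 / 37.65 × 100 = 12.6
Sael Republic in 1985: 14.37 / 43.68 × 100 = 32.9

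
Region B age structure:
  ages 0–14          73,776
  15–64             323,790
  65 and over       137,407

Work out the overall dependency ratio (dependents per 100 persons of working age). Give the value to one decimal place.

Total dependency ratio: 65.2

Total dependency ratio = (73,776 + 137,407) / 323,790 × 100 = 211,183 / 323,790 × 100 = 65.2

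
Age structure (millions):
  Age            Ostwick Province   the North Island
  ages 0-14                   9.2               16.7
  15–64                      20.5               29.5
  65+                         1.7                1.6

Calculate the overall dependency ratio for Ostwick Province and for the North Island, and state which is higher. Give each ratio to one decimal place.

Ostwick Province: (9.2 + 1.7) / 20.5 × 100 = 10.9 / 20.5 × 100 = 53.2
the North Island: (16.7 + 1.6) / 29.5 × 100 = 18.3 / 29.5 × 100 = 62.0

Ostwick Province: 53.2
the North Island: 62.0
Higher: the North Island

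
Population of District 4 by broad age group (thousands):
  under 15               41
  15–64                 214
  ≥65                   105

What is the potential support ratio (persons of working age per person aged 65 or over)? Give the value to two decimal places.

Potential support ratio = 214 / 105 = 2.04

Potential support ratio: 2.04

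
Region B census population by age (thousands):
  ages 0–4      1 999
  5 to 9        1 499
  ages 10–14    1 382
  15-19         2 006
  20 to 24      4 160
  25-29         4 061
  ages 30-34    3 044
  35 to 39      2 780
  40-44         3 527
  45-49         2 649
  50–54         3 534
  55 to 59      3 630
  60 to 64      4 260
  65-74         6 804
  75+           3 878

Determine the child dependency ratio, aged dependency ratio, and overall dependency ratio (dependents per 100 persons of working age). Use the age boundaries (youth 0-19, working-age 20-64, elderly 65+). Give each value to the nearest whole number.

0–19: 1 999 + 1 499 + 1 382 + 2 006 = 6 886
20–64: 4 160 + 4 061 + 3 044 + 2 780 + 3 527 + 2 649 + 3 534 + 3 630 + 4 260 = 31 645
65+: 6 804 + 3 878 = 10 682
Youth dependency ratio = 6 886 / 31 645 × 100 = 22
Old-age dependency ratio = 10 682 / 31 645 × 100 = 34
Total dependency ratio = (6 886 + 10 682) / 31 645 × 100 = 17 568 / 31 645 × 100 = 56

Youth dependency ratio: 22
Old-age dependency ratio: 34
Total dependency ratio: 56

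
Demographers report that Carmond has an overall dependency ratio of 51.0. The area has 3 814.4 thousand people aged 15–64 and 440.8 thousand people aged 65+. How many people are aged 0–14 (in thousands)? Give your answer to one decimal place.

Total dependency ratio = (youth + elderly) / working-age × 100
51.0 = (Y + 440.8) / 3 814.4 × 100
⇒ 1 504.5

Aged 0–14: 1 504.5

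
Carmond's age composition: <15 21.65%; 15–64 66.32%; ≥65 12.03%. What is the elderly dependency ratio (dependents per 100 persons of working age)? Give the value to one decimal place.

Old-age dependency ratio: 18.1

Old-age dependency ratio = 12.03 / 66.32 × 100 = 18.1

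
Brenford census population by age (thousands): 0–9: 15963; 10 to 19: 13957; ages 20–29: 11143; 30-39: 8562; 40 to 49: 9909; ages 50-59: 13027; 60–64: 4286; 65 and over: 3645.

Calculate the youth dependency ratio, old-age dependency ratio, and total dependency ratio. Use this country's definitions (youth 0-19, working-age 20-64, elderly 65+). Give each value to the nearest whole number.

0–19: 15963 + 13957 = 29920
20–64: 11143 + 8562 + 9909 + 13027 + 4286 = 46927
65+: 3645
Youth dependency ratio = 29920 / 46927 × 100 = 64
Old-age dependency ratio = 3645 / 46927 × 100 = 8
Total dependency ratio = (29920 + 3645) / 46927 × 100 = 33565 / 46927 × 100 = 72

Youth dependency ratio: 64
Old-age dependency ratio: 8
Total dependency ratio: 72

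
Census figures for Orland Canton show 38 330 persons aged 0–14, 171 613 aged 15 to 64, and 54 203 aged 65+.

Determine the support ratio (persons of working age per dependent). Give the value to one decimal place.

Support ratio: 1.9

Support ratio = 171 613 / (38 330 + 54 203) = 171 613 / 92 533 = 1.9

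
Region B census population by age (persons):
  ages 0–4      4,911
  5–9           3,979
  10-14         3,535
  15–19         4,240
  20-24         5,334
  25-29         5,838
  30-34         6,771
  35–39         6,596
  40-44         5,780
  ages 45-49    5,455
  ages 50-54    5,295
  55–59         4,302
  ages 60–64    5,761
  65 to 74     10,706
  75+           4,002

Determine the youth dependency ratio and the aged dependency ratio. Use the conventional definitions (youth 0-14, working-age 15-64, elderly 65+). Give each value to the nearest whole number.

Youth dependency ratio: 22
Old-age dependency ratio: 27

0–14: 4,911 + 3,979 + 3,535 = 12,425
15–64: 4,240 + 5,334 + 5,838 + 6,771 + 6,596 + 5,780 + 5,455 + 5,295 + 4,302 + 5,761 = 55,372
65+: 10,706 + 4,002 = 14,708
Youth dependency ratio = 12,425 / 55,372 × 100 = 22
Old-age dependency ratio = 14,708 / 55,372 × 100 = 27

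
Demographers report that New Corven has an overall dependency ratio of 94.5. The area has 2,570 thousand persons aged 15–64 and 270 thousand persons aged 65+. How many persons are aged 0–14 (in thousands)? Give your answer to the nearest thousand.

Aged 0–14: 2,159

Total dependency ratio = (youth + elderly) / working-age × 100
94.5 = (Y + 270) / 2,570 × 100
⇒ 2,159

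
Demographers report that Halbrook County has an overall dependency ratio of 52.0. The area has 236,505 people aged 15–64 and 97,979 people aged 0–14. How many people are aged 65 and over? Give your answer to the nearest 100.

Aged 65 and over: 25,000

Total dependency ratio = (youth + elderly) / working-age × 100
52.0 = (97,979 + E) / 236,505 × 100
⇒ 25,000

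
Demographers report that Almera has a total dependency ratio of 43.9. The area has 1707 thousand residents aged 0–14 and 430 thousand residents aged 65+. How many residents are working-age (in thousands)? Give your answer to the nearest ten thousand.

Working-age: 4870

Total dependency ratio = (youth + elderly) / working-age × 100
43.9 = (1707 + 430) / W × 100
⇒ 4870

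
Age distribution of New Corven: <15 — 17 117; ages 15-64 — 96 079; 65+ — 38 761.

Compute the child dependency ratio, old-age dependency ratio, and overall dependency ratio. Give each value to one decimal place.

Youth dependency ratio: 17.8
Old-age dependency ratio: 40.3
Total dependency ratio: 58.2

Youth dependency ratio = 17 117 / 96 079 × 100 = 17.8
Old-age dependency ratio = 38 761 / 96 079 × 100 = 40.3
Total dependency ratio = (17 117 + 38 761) / 96 079 × 100 = 55 878 / 96 079 × 100 = 58.2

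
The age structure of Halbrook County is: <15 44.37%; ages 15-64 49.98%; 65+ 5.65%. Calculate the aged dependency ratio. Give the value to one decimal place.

Old-age dependency ratio: 11.3

Old-age dependency ratio = 5.65 / 49.98 × 100 = 11.3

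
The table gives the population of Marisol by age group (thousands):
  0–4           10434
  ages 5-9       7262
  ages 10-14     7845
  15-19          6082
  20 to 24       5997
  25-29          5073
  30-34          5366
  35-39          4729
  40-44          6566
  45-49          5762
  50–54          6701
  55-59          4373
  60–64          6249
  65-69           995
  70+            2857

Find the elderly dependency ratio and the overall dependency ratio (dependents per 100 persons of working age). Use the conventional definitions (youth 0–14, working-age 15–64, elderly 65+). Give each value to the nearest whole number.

0–14: 10434 + 7262 + 7845 = 25541
15–64: 6082 + 5997 + 5073 + 5366 + 4729 + 6566 + 5762 + 6701 + 4373 + 6249 = 56898
65+: 995 + 2857 = 3852
Old-age dependency ratio = 3852 / 56898 × 100 = 7
Total dependency ratio = (25541 + 3852) / 56898 × 100 = 29393 / 56898 × 100 = 52

Old-age dependency ratio: 7
Total dependency ratio: 52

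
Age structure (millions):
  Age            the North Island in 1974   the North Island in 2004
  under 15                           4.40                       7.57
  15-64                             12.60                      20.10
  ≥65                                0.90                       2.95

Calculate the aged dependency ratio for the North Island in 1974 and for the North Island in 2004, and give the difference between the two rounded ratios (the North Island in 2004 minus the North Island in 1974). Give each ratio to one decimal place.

the North Island in 1974: 0.90 / 12.60 × 100 = 7.1
the North Island in 2004: 2.95 / 20.10 × 100 = 14.7

the North Island in 1974: 7.1
the North Island in 2004: 14.7
Difference: +7.6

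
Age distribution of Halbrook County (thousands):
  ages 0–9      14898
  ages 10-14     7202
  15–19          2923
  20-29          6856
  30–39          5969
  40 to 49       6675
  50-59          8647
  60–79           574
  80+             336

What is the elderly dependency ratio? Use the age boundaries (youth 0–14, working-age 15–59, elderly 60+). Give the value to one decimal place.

Old-age dependency ratio: 2.9

0–14: 14898 + 7202 = 22100
15–59: 2923 + 6856 + 5969 + 6675 + 8647 = 31070
60+: 574 + 336 = 910
Old-age dependency ratio = 910 / 31070 × 100 = 2.9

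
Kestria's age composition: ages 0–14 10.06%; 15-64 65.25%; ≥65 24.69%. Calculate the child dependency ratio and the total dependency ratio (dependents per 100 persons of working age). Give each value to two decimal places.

Youth dependency ratio: 15.42
Total dependency ratio: 53.26

Youth dependency ratio = 10.06 / 65.25 × 100 = 15.42
Total dependency ratio = (10.06 + 24.69) / 65.25 × 100 = 34.75 / 65.25 × 100 = 53.26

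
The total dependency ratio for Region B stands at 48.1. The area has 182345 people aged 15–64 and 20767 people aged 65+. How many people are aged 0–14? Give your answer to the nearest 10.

Aged 0–14: 66940

Total dependency ratio = (youth + elderly) / working-age × 100
48.1 = (Y + 20767) / 182345 × 100
⇒ 66940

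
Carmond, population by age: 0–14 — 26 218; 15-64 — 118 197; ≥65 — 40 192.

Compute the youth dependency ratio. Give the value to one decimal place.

Youth dependency ratio = 26 218 / 118 197 × 100 = 22.2

Youth dependency ratio: 22.2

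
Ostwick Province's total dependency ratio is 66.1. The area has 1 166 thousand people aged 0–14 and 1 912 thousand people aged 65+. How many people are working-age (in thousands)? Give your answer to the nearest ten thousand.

Total dependency ratio = (youth + elderly) / working-age × 100
66.1 = (1 166 + 1 912) / W × 100
⇒ 4 660

Working-age: 4 660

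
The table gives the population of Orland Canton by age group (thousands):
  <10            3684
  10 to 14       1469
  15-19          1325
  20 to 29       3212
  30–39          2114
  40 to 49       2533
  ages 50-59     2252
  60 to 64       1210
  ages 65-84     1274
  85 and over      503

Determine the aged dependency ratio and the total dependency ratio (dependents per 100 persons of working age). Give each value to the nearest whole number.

0–14: 3684 + 1469 = 5153
15–64: 1325 + 3212 + 2114 + 2533 + 2252 + 1210 = 12646
65+: 1274 + 503 = 1777
Old-age dependency ratio = 1777 / 12646 × 100 = 14
Total dependency ratio = (5153 + 1777) / 12646 × 100 = 6930 / 12646 × 100 = 55

Old-age dependency ratio: 14
Total dependency ratio: 55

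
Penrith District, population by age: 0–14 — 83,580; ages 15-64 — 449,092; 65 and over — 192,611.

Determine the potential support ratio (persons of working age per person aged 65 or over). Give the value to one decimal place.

Potential support ratio = 449,092 / 192,611 = 2.3

Potential support ratio: 2.3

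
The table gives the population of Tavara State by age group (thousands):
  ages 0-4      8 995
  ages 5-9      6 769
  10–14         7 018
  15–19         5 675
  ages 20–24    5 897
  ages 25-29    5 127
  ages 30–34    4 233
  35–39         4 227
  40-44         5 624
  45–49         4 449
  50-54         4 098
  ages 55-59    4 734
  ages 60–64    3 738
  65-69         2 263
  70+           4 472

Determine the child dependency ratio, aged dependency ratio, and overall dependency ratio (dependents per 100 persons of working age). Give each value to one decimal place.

0–14: 8 995 + 6 769 + 7 018 = 22 782
15–64: 5 675 + 5 897 + 5 127 + 4 233 + 4 227 + 5 624 + 4 449 + 4 098 + 4 734 + 3 738 = 47 802
65+: 2 263 + 4 472 = 6 735
Youth dependency ratio = 22 782 / 47 802 × 100 = 47.7
Old-age dependency ratio = 6 735 / 47 802 × 100 = 14.1
Total dependency ratio = (22 782 + 6 735) / 47 802 × 100 = 29 517 / 47 802 × 100 = 61.7

Youth dependency ratio: 47.7
Old-age dependency ratio: 14.1
Total dependency ratio: 61.7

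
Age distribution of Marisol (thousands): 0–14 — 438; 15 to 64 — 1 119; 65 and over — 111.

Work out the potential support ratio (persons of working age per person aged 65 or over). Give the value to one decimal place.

Potential support ratio: 10.1

Potential support ratio = 1 119 / 111 = 10.1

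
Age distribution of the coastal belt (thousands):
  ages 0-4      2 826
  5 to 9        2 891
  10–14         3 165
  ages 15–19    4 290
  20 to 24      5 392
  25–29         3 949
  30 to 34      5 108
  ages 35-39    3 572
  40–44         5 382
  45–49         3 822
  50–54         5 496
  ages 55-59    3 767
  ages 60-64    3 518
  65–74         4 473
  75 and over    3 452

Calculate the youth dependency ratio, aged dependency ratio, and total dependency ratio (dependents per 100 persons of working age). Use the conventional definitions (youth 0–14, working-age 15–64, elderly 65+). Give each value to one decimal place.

Youth dependency ratio: 20.1
Old-age dependency ratio: 17.9
Total dependency ratio: 37.9

0–14: 2 826 + 2 891 + 3 165 = 8 882
15–64: 4 290 + 5 392 + 3 949 + 5 108 + 3 572 + 5 382 + 3 822 + 5 496 + 3 767 + 3 518 = 44 296
65+: 4 473 + 3 452 = 7 925
Youth dependency ratio = 8 882 / 44 296 × 100 = 20.1
Old-age dependency ratio = 7 925 / 44 296 × 100 = 17.9
Total dependency ratio = (8 882 + 7 925) / 44 296 × 100 = 16 807 / 44 296 × 100 = 37.9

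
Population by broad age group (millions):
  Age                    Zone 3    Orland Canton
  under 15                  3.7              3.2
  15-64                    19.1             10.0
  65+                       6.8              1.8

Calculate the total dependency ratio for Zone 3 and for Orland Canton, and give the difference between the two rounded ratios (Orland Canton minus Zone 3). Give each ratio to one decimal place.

Zone 3: 55.0
Orland Canton: 50.0
Difference: -5.0

Zone 3: (3.7 + 6.8) / 19.1 × 100 = 10.5 / 19.1 × 100 = 55.0
Orland Canton: (3.2 + 1.8) / 10.0 × 100 = 5.0 / 10.0 × 100 = 50.0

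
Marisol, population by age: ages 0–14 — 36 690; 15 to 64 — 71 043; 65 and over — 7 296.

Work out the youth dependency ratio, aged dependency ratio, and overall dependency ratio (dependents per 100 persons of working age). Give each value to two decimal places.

Youth dependency ratio = 36 690 / 71 043 × 100 = 51.64
Old-age dependency ratio = 7 296 / 71 043 × 100 = 10.27
Total dependency ratio = (36 690 + 7 296) / 71 043 × 100 = 43 986 / 71 043 × 100 = 61.91

Youth dependency ratio: 51.64
Old-age dependency ratio: 10.27
Total dependency ratio: 61.91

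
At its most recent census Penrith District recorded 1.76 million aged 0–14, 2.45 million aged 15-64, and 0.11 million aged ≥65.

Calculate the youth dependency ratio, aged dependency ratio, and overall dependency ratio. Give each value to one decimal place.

Youth dependency ratio: 71.8
Old-age dependency ratio: 4.5
Total dependency ratio: 76.3

Youth dependency ratio = 1.76 / 2.45 × 100 = 71.8
Old-age dependency ratio = 0.11 / 2.45 × 100 = 4.5
Total dependency ratio = (1.76 + 0.11) / 2.45 × 100 = 1.87 / 2.45 × 100 = 76.3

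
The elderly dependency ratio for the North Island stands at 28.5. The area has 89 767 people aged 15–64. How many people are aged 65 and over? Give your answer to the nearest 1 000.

Old-age dependency ratio = elderly / working-age × 100
28.5 = E / 89 767 × 100
⇒ 26 000

Aged 65 and over: 26 000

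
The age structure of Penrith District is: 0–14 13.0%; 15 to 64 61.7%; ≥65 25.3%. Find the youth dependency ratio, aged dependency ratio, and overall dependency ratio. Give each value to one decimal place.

Youth dependency ratio: 21.1
Old-age dependency ratio: 41.0
Total dependency ratio: 62.1

Youth dependency ratio = 13.0 / 61.7 × 100 = 21.1
Old-age dependency ratio = 25.3 / 61.7 × 100 = 41.0
Total dependency ratio = (13.0 + 25.3) / 61.7 × 100 = 38.3 / 61.7 × 100 = 62.1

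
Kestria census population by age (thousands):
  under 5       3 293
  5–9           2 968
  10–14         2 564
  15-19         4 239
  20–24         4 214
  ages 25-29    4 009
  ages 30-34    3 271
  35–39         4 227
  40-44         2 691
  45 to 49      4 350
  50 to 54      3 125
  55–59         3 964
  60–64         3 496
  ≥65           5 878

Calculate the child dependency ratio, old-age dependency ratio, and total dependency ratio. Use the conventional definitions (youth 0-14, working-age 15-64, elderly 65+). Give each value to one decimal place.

0–14: 3 293 + 2 968 + 2 564 = 8 825
15–64: 4 239 + 4 214 + 4 009 + 3 271 + 4 227 + 2 691 + 4 350 + 3 125 + 3 964 + 3 496 = 37 586
65+: 5 878
Youth dependency ratio = 8 825 / 37 586 × 100 = 23.5
Old-age dependency ratio = 5 878 / 37 586 × 100 = 15.6
Total dependency ratio = (8 825 + 5 878) / 37 586 × 100 = 14 703 / 37 586 × 100 = 39.1

Youth dependency ratio: 23.5
Old-age dependency ratio: 15.6
Total dependency ratio: 39.1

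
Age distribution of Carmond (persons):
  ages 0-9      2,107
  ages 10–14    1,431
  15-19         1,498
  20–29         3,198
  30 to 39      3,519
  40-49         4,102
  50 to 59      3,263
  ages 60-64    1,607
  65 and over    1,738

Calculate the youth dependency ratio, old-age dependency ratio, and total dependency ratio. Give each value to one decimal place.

0–14: 2,107 + 1,431 = 3,538
15–64: 1,498 + 3,198 + 3,519 + 4,102 + 3,263 + 1,607 = 17,187
65+: 1,738
Youth dependency ratio = 3,538 / 17,187 × 100 = 20.6
Old-age dependency ratio = 1,738 / 17,187 × 100 = 10.1
Total dependency ratio = (3,538 + 1,738) / 17,187 × 100 = 5,276 / 17,187 × 100 = 30.7

Youth dependency ratio: 20.6
Old-age dependency ratio: 10.1
Total dependency ratio: 30.7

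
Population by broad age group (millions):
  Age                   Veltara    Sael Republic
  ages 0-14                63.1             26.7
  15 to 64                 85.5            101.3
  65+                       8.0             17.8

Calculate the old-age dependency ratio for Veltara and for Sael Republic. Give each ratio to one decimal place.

Veltara: 8.0 / 85.5 × 100 = 9.4
Sael Republic: 17.8 / 101.3 × 100 = 17.6

Veltara: 9.4
Sael Republic: 17.6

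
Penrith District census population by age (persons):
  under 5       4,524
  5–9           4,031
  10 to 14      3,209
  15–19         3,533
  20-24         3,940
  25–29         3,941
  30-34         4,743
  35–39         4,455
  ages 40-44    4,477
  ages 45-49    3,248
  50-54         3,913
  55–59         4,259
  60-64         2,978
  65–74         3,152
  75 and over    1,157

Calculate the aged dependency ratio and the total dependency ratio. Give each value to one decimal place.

Old-age dependency ratio: 10.9
Total dependency ratio: 40.7

0–14: 4,524 + 4,031 + 3,209 = 11,764
15–64: 3,533 + 3,940 + 3,941 + 4,743 + 4,455 + 4,477 + 3,248 + 3,913 + 4,259 + 2,978 = 39,487
65+: 3,152 + 1,157 = 4,309
Old-age dependency ratio = 4,309 / 39,487 × 100 = 10.9
Total dependency ratio = (11,764 + 4,309) / 39,487 × 100 = 16,073 / 39,487 × 100 = 40.7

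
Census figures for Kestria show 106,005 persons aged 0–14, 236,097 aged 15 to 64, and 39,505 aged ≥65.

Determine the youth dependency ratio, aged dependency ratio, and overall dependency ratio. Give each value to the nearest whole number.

Youth dependency ratio: 45
Old-age dependency ratio: 17
Total dependency ratio: 62

Youth dependency ratio = 106,005 / 236,097 × 100 = 45
Old-age dependency ratio = 39,505 / 236,097 × 100 = 17
Total dependency ratio = (106,005 + 39,505) / 236,097 × 100 = 145,510 / 236,097 × 100 = 62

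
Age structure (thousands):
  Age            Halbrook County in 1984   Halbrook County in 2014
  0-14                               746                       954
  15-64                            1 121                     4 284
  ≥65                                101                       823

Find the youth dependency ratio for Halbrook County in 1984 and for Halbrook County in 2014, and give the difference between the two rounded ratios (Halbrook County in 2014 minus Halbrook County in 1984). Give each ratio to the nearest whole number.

Halbrook County in 1984: 67
Halbrook County in 2014: 22
Difference: -45

Halbrook County in 1984: 746 / 1 121 × 100 = 67
Halbrook County in 2014: 954 / 4 284 × 100 = 22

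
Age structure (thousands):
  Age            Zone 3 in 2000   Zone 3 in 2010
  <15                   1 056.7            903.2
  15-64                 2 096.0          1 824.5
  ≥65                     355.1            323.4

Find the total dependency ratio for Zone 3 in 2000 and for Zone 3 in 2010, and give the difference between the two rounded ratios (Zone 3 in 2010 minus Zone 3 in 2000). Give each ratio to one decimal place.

Zone 3 in 2000: 67.4
Zone 3 in 2010: 67.2
Difference: -0.2

Zone 3 in 2000: (1 056.7 + 355.1) / 2 096.0 × 100 = 1 411.8 / 2 096.0 × 100 = 67.4
Zone 3 in 2010: (903.2 + 323.4) / 1 824.5 × 100 = 1 226.6 / 1 824.5 × 100 = 67.2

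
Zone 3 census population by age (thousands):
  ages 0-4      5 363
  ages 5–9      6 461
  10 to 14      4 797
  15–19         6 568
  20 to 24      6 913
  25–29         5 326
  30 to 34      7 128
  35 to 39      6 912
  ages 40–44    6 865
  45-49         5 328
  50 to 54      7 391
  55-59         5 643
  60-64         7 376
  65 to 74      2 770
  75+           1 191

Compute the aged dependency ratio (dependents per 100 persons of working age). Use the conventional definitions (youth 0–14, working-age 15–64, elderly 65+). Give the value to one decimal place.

Old-age dependency ratio: 6.1

0–14: 5 363 + 6 461 + 4 797 = 16 621
15–64: 6 568 + 6 913 + 5 326 + 7 128 + 6 912 + 6 865 + 5 328 + 7 391 + 5 643 + 7 376 = 65 450
65+: 2 770 + 1 191 = 3 961
Old-age dependency ratio = 3 961 / 65 450 × 100 = 6.1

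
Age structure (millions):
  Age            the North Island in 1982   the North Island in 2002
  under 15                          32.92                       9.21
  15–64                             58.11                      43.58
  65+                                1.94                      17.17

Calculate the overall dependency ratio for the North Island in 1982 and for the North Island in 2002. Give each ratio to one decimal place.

the North Island in 1982: 60.0
the North Island in 2002: 60.5

the North Island in 1982: (32.92 + 1.94) / 58.11 × 100 = 34.86 / 58.11 × 100 = 60.0
the North Island in 2002: (9.21 + 17.17) / 43.58 × 100 = 26.38 / 43.58 × 100 = 60.5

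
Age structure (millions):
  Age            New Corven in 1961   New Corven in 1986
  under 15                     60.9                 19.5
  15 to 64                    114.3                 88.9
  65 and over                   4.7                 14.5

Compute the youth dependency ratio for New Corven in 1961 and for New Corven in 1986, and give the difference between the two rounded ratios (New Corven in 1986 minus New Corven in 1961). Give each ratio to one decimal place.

New Corven in 1961: 53.3
New Corven in 1986: 21.9
Difference: -31.4

New Corven in 1961: 60.9 / 114.3 × 100 = 53.3
New Corven in 1986: 19.5 / 88.9 × 100 = 21.9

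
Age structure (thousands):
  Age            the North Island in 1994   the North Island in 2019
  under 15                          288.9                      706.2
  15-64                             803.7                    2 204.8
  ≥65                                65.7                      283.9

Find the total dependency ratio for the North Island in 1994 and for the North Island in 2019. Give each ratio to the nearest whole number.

the North Island in 1994: 44
the North Island in 2019: 45

the North Island in 1994: (288.9 + 65.7) / 803.7 × 100 = 354.6 / 803.7 × 100 = 44
the North Island in 2019: (706.2 + 283.9) / 2 204.8 × 100 = 990.1 / 2 204.8 × 100 = 45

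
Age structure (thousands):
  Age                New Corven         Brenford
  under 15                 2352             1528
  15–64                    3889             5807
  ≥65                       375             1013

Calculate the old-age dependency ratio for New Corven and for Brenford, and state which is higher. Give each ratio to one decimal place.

New Corven: 9.6
Brenford: 17.4
Higher: Brenford

New Corven: 375 / 3889 × 100 = 9.6
Brenford: 1013 / 5807 × 100 = 17.4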